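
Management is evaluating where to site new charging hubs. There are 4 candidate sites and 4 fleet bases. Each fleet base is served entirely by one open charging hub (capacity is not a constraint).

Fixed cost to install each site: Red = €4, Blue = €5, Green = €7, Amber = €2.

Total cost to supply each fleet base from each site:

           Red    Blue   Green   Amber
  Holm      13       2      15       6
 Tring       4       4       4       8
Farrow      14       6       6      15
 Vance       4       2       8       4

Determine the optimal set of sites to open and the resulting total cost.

For any fixed open set, each fleet base goes to its cheapest open site; total = fixed + service.
{Blue}: Holm→Blue 2, Tring→Blue 4, Farrow→Blue 6, Vance→Blue 2. Service 14; fixed 5; total 19.
{Blue, Amber}: service 14 + fixed 7 = 21
{Red, Blue}: Holm→Blue 2, Tring→Red 4, Farrow→Blue 6, Vance→Blue 2. Service 14; fixed 9; total 23.
{Red, Blue, Green, Amber}: Holm→Blue 2, Tring→Red 4, Farrow→Blue 6, Vance→Blue 2. Service 14; fixed 18; total 32.
No other subset beats 19.

Open Blue only; minimum total cost 19.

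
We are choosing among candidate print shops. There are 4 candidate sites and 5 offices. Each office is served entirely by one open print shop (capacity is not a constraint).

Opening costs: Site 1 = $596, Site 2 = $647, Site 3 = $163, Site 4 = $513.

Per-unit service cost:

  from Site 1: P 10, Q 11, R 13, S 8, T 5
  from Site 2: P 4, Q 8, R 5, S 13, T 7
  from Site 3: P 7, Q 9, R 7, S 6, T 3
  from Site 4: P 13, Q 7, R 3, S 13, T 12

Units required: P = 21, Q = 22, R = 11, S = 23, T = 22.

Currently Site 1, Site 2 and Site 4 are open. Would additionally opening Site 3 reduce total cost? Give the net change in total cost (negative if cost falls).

Current service cost with {Site 1, Site 2, Site 4}: 565.
Adding Site 3: each office re-picks its cheapest; new service cost 475, saving 90.
Extra fixed cost: 163. Net change = 163 − 90 = 73.
(Totals: 2321 → 2394.)

No — net change +73 (cost rises by 73).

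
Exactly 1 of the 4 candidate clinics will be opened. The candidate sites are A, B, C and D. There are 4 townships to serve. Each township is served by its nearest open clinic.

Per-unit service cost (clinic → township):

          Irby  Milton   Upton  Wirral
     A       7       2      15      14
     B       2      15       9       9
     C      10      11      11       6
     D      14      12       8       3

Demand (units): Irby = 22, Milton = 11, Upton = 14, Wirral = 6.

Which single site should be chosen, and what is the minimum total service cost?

With exactly 1 open, each township uses its cheapest among the chosen.
{B}: Irby→B 2·22=44, Milton→B 15·11=165, Upton→B 9·14=126, Wirral→B 9·6=54. Service cost 389.
{A}: service cost 470
{C}: service cost 531
Among all 4 size-1 choices, {B} is lowest.

Choose B only; total service cost 389.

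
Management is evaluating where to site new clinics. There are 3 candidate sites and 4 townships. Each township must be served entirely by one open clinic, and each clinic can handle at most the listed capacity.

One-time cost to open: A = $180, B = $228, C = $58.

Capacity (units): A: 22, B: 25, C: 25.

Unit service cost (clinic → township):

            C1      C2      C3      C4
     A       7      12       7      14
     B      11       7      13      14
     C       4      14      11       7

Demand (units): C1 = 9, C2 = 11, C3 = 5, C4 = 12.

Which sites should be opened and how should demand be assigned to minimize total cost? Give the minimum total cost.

Open {A, C}: C1→C 4·9=36, C2→A 12·11=132, C3→A 7·5=35, C4→C 7·12=84.
Loads: A carries 16/22, C carries 21/25. Service 287; fixed 238; total 525.
Next best feasible plan costs 548.

Minimum total cost: 525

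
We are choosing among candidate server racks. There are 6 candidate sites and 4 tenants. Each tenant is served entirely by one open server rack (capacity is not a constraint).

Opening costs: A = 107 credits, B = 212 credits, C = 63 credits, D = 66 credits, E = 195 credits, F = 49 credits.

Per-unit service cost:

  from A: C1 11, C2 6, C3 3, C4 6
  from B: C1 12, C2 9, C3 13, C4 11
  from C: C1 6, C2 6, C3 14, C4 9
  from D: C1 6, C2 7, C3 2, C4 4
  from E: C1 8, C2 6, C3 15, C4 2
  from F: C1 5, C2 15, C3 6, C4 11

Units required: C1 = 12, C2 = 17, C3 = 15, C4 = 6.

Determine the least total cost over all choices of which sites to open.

For any fixed open set, each tenant goes to its cheapest open site; total = fixed + service.
{D}: C1→D 6·12=72, C2→D 7·17=119, C3→D 2·15=30, C4→D 4·6=24. Service 245; fixed 66; total 311.
{D, F}: service 233 + fixed 115 = 348
{C, D}: service 228 + fixed 129 = 357
{A, B, C, D, E, F}: service 204 + fixed 692 = 896
No other subset beats 311.

Minimum total cost: 311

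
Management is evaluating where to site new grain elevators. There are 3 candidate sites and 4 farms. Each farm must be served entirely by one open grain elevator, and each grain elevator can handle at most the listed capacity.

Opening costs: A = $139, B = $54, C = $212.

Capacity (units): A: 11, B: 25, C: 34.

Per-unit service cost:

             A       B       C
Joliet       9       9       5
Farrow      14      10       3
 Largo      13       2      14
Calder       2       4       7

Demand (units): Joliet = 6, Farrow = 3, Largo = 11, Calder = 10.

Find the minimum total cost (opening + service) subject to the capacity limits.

Minimum total cost: 319

Open {A, B}: Joliet→B 9·6=54, Farrow→B 10·3=30, Largo→B 2·11=22, Calder→A 2·10=20.
Loads: A carries 10/11, B carries 20/25. Service 126; fixed 193; total 319.
Next best feasible plan costs 339.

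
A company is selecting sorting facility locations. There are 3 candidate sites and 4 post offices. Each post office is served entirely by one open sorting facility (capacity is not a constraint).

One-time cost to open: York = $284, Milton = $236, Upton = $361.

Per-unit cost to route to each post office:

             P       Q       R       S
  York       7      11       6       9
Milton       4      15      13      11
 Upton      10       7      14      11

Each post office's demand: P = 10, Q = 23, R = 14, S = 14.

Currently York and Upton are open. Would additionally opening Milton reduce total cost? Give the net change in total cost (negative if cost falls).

Current service cost with {York, Upton}: 441.
Adding Milton: each post office re-picks its cheapest; new service cost 411, saving 30.
Extra fixed cost: 236. Net change = 236 − 30 = 206.
(Totals: 1086 → 1292.)

No — net change +206 (cost rises by 206).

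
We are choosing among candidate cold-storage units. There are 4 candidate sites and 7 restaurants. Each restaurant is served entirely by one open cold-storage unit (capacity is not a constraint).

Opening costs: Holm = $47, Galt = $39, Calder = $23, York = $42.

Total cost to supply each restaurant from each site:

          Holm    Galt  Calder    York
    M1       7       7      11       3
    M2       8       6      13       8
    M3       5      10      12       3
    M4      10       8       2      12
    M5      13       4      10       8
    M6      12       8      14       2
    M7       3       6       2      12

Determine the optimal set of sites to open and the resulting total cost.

Open Calder only; minimum total cost 87.

For any fixed open set, each restaurant goes to its cheapest open site; total = fixed + service.
{Calder}: M1→Calder 11, M2→Calder 13, M3→Calder 12, M4→Calder 2, M5→Calder 10, M6→Calder 14, M7→Calder 2. Service 64; fixed 23; total 87.
{Galt}: M1→Galt 7, M2→Galt 6, M3→Galt 10, M4→Galt 8, M5→Galt 4, M6→Galt 8, M7→Galt 6. Service 49; fixed 39; total 88.
{York}: service 48 + fixed 42 = 90
{Holm, Galt, Calder, York}: M1→York 3, M2→Galt 6, M3→York 3, M4→Calder 2, M5→Galt 4, M6→York 2, M7→Calder 2. Service 22; fixed 151; total 173.
No other subset beats 87.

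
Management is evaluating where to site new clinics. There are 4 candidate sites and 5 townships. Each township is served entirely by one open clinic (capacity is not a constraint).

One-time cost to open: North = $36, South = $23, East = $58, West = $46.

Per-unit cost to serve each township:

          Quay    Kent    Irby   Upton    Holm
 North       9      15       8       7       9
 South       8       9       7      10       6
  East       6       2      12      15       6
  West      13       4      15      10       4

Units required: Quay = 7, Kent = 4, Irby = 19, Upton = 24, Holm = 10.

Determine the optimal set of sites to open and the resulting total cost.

Open North and South; minimum total cost 512.

For any fixed open set, each township goes to its cheapest open site; total = fixed + service.
{North, South}: Quay→South 8·7=56, Kent→South 9·4=36, Irby→South 7·19=133, Upton→North 7·24=168, Holm→South 6·10=60. Service 453; fixed 59; total 512.
{North, South, West}: service 413 + fixed 105 = 518
{North, West}: Quay→North 9·7=63, Kent→West 4·4=16, Irby→North 8·19=152, Upton→North 7·24=168, Holm→West 4·10=40. Service 439; fixed 82; total 521.
{North, South, East, West}: service 391 + fixed 163 = 554
No other subset beats 512.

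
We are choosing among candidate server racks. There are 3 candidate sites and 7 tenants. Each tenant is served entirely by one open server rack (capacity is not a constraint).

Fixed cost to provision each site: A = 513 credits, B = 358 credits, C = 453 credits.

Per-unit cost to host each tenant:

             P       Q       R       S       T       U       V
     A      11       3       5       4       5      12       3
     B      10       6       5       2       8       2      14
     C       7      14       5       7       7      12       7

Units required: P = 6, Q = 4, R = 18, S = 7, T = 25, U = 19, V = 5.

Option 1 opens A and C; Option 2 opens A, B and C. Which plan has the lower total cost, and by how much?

Option 1 is cheaper by 154.

Option 1: {A, C}: P→C 7·6=42, Q→A 3·4=12, R→A 5·18=90, S→A 4·7=28, T→A 5·25=125, U→A 12·19=228, V→A 3·5=15. Service 540; fixed 966; total 1506.
Option 2: {A, B, C}: P→C 7·6=42, Q→A 3·4=12, R→A 5·18=90, S→B 2·7=14, T→A 5·25=125, U→B 2·19=38, V→A 3·5=15. Service 336; fixed 1324; total 1660.
Difference: |1506 − 1660| = 154.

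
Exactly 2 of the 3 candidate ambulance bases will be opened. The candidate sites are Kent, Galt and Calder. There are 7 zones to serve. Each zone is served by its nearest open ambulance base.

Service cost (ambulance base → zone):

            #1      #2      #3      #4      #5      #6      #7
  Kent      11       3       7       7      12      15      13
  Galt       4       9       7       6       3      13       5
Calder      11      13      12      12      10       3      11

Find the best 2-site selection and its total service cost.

Choose Galt and Calder; total service cost 37.

With exactly 2 open, each zone uses its cheapest among the chosen.
{Galt, Calder}: #1→Galt 4, #2→Galt 9, #3→Galt 7, #4→Galt 6, #5→Galt 3, #6→Calder 3, #7→Galt 5. Service cost 37.
{Kent, Galt}: service cost 41
{Kent, Calder}: service cost 52
Among all 3 size-2 choices, {Galt, Calder} is lowest.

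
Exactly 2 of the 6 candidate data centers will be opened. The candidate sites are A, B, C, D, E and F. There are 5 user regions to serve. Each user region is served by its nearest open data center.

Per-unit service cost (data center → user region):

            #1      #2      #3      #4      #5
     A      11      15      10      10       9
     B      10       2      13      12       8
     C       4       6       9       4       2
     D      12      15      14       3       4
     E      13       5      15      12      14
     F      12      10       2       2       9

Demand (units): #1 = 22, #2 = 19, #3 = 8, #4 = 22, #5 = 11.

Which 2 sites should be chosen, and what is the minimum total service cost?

Choose C and F; total service cost 284.

With exactly 2 open, each user region uses its cheapest among the chosen.
{C, F}: #1→C 4·22=88, #2→C 6·19=114, #3→F 2·8=16, #4→F 2·22=44, #5→C 2·11=22. Service cost 284.
{B, C}: service cost 308
{C, D}: service cost 362
Among all 15 size-2 choices, {C, F} is lowest.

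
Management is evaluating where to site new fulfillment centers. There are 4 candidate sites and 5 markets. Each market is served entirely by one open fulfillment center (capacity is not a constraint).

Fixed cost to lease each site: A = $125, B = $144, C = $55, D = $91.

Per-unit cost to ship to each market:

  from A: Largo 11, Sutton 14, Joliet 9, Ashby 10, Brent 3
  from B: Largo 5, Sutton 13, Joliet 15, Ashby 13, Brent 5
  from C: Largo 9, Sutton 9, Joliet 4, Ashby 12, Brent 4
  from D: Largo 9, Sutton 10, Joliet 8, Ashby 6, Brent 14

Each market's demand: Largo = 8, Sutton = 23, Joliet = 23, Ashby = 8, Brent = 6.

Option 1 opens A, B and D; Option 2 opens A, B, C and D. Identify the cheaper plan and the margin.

Option 2 is cheaper by 60.

Option 1: {A, B, D}: Largo→B 5·8=40, Sutton→D 10·23=230, Joliet→D 8·23=184, Ashby→D 6·8=48, Brent→A 3·6=18. Service 520; fixed 360; total 880.
Option 2: {A, B, C, D}: Largo→B 5·8=40, Sutton→C 9·23=207, Joliet→C 4·23=92, Ashby→D 6·8=48, Brent→A 3·6=18. Service 405; fixed 415; total 820.
Difference: |880 − 820| = 60.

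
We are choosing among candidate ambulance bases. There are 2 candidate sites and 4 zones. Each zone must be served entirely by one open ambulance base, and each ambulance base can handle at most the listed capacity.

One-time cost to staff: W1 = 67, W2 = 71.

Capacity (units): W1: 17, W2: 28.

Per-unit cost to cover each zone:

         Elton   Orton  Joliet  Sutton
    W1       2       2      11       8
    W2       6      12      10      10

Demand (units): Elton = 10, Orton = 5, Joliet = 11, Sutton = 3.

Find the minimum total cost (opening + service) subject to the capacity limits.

Open {W1, W2}: Elton→W1 2·10=20, Orton→W1 2·5=10, Joliet→W2 10·11=110, Sutton→W2 10·3=30.
Loads: W1 carries 15/17, W2 carries 14/28. Service 170; fixed 138; total 308.
Next best feasible plan costs 342.

Minimum total cost: 308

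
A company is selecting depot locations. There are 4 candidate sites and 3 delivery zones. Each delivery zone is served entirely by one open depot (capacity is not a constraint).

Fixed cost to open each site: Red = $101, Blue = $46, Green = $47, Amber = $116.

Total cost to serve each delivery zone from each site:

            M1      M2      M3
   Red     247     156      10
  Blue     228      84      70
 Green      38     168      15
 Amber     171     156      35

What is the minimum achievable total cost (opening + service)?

Minimum total cost: 230

For any fixed open set, each delivery zone goes to its cheapest open site; total = fixed + service.
{Blue, Green}: M1→Green 38, M2→Blue 84, M3→Green 15. Service 137; fixed 93; total 230.
{Green}: service 221 + fixed 47 = 268
{Red, Blue, Green}: service 132 + fixed 194 = 326
{Red, Blue, Green, Amber}: M1→Green 38, M2→Blue 84, M3→Red 10. Service 132; fixed 310; total 442.
No other subset beats 230.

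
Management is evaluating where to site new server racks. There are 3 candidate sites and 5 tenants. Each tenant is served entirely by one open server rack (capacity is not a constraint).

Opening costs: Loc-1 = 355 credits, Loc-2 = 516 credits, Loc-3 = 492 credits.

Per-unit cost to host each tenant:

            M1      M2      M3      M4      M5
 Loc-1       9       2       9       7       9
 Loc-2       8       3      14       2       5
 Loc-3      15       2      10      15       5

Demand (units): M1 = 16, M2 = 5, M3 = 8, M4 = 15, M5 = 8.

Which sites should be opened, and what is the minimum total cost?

Open Loc-1 only; minimum total cost 758.

For any fixed open set, each tenant goes to its cheapest open site; total = fixed + service.
{Loc-1}: M1→Loc-1 9·16=144, M2→Loc-1 2·5=10, M3→Loc-1 9·8=72, M4→Loc-1 7·15=105, M5→Loc-1 9·8=72. Service 403; fixed 355; total 758.
{Loc-2}: M1→Loc-2 8·16=128, M2→Loc-2 3·5=15, M3→Loc-2 14·8=112, M4→Loc-2 2·15=30, M5→Loc-2 5·8=40. Service 325; fixed 516; total 841.
{Loc-3}: M1→Loc-3 15·16=240, M2→Loc-3 2·5=10, M3→Loc-3 10·8=80, M4→Loc-3 15·15=225, M5→Loc-3 5·8=40. Service 595; fixed 492; total 1087.
{Loc-1, Loc-2, Loc-3}: M1→Loc-2 8·16=128, M2→Loc-1 2·5=10, M3→Loc-1 9·8=72, M4→Loc-2 2·15=30, M5→Loc-2 5·8=40. Service 280; fixed 1363; total 1643.
No other subset beats 758.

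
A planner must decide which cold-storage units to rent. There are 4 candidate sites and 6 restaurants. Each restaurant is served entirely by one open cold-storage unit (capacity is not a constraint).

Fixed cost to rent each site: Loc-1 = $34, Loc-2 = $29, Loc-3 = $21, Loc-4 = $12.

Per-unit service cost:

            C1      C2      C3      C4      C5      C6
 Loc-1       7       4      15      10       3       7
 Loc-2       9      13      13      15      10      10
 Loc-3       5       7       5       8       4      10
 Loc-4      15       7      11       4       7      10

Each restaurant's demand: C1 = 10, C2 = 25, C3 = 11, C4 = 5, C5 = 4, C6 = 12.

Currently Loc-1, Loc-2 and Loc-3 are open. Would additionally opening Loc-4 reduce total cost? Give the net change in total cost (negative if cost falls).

Yes — net change −8 (cost falls by 8).

Current service cost with {Loc-1, Loc-2, Loc-3}: 341.
Adding Loc-4: each restaurant re-picks its cheapest; new service cost 321, saving 20.
Extra fixed cost: 12. Net change = 12 − 20 = -8.
(Totals: 425 → 417.)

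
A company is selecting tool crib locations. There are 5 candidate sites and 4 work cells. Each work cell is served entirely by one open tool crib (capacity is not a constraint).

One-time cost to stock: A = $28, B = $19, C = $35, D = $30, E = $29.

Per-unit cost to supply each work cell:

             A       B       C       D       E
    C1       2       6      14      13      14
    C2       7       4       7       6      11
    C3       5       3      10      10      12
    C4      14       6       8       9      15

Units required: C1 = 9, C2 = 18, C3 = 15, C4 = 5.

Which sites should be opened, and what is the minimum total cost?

Open A and B; minimum total cost 212.

For any fixed open set, each work cell goes to its cheapest open site; total = fixed + service.
{A, B}: C1→A 2·9=18, C2→B 4·18=72, C3→B 3·15=45, C4→B 6·5=30. Service 165; fixed 47; total 212.
{B}: service 201 + fixed 19 = 220
{A, B, E}: service 165 + fixed 76 = 241
{A, B, C, D, E}: service 165 + fixed 141 = 306
No other subset beats 212.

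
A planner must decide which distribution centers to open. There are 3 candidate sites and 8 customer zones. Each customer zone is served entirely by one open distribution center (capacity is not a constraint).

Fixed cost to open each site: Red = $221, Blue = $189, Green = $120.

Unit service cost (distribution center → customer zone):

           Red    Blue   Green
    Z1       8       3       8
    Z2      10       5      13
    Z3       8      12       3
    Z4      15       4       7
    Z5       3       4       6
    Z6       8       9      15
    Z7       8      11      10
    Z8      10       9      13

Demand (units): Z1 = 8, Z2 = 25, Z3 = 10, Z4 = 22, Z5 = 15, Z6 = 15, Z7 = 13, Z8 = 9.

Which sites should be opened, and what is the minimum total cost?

Open Blue only; minimum total cost 965.

For any fixed open set, each customer zone goes to its cheapest open site; total = fixed + service.
{Blue}: Z1→Blue 3·8=24, Z2→Blue 5·25=125, Z3→Blue 12·10=120, Z4→Blue 4·22=88, Z5→Blue 4·15=60, Z6→Blue 9·15=135, Z7→Blue 11·13=143, Z8→Blue 9·9=81. Service 776; fixed 189; total 965.
{Blue, Green}: service 673 + fixed 309 = 982
{Red, Blue}: Z1→Blue 3·8=24, Z2→Blue 5·25=125, Z3→Red 8·10=80, Z4→Blue 4·22=88, Z5→Red 3·15=45, Z6→Red 8·15=120, Z7→Red 8·13=104, Z8→Blue 9·9=81. Service 667; fixed 410; total 1077.
{Red, Blue, Green}: Z1→Blue 3·8=24, Z2→Blue 5·25=125, Z3→Green 3·10=30, Z4→Blue 4·22=88, Z5→Red 3·15=45, Z6→Red 8·15=120, Z7→Red 8·13=104, Z8→Blue 9·9=81. Service 617; fixed 530; total 1147.
(All 7 nonempty subsets were checked; Blue only is lowest.)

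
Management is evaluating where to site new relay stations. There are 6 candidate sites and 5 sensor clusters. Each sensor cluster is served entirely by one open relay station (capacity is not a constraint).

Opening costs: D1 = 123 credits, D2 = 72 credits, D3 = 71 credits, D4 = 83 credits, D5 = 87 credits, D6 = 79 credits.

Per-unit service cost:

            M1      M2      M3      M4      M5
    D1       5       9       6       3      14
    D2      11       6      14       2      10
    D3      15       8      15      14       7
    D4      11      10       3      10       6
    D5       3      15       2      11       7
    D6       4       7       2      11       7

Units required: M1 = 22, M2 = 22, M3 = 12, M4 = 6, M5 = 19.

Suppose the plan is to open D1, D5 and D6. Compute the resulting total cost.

Total cost: 684

Each sensor cluster is assigned to its cheapest site among the open ones.
{D1, D5, D6}: M1→D5 3·22=66, M2→D6 7·22=154, M3→D5 2·12=24, M4→D1 3·6=18, M5→D5 7·19=133. Service 395; fixed 289; total 684.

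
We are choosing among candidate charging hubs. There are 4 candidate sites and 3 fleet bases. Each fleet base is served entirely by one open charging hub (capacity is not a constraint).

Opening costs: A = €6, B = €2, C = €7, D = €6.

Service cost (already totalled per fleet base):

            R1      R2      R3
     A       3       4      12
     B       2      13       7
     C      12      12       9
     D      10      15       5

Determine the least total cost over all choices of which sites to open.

Minimum total cost: 21

For any fixed open set, each fleet base goes to its cheapest open site; total = fixed + service.
{A, B}: R1→B 2, R2→A 4, R3→B 7. Service 13; fixed 8; total 21.
{A, D}: R1→A 3, R2→A 4, R3→D 5. Service 12; fixed 12; total 24.
{B}: service 22 + fixed 2 = 24
{A, B, C, D}: service 11 + fixed 21 = 32
No other subset beats 21.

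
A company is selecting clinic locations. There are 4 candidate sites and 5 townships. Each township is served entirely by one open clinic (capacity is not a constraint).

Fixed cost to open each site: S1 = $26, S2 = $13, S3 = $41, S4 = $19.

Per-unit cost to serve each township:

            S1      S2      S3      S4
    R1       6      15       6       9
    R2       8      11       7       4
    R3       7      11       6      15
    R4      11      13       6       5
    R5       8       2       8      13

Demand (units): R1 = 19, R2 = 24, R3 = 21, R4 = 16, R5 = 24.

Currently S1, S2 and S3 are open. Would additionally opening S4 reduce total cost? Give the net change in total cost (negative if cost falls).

Yes — net change −69 (cost falls by 69).

Current service cost with {S1, S2, S3}: 552.
Adding S4: each township re-picks its cheapest; new service cost 464, saving 88.
Extra fixed cost: 19. Net change = 19 − 88 = -69.
(Totals: 632 → 563.)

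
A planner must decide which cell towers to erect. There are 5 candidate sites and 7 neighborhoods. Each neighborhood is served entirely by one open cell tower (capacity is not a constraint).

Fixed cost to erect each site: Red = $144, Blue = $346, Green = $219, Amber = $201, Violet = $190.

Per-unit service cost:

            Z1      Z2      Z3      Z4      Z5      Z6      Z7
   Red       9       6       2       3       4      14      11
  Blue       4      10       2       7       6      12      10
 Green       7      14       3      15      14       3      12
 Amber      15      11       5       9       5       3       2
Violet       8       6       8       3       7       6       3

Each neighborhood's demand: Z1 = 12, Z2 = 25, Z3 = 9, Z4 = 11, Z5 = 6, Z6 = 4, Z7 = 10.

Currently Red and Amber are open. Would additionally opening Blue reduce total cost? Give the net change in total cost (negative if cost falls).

No — net change +286 (cost rises by 286).

Current service cost with {Red, Amber}: 365.
Adding Blue: each neighborhood re-picks its cheapest; new service cost 305, saving 60.
Extra fixed cost: 346. Net change = 346 − 60 = 286.
(Totals: 710 → 996.)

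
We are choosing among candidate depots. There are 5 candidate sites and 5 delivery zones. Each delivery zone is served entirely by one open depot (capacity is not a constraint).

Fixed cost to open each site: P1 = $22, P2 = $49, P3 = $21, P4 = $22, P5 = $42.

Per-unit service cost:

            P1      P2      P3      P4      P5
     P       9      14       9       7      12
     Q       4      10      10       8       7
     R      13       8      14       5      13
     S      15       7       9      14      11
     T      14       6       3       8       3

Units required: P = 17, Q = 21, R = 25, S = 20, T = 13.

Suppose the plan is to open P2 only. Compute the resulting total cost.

Total cost: 915

Each delivery zone is assigned to its cheapest site among the open ones.
{P2}: P→P2 14·17=238, Q→P2 10·21=210, R→P2 8·25=200, S→P2 7·20=140, T→P2 6·13=78. Service 866; fixed 49; total 915.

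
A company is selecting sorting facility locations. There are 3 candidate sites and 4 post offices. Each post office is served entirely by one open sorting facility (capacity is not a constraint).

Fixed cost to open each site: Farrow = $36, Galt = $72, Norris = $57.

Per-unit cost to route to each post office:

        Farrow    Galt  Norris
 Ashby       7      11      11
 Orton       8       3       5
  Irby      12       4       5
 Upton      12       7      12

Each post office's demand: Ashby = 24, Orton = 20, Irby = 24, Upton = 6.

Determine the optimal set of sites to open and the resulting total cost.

For any fixed open set, each post office goes to its cheapest open site; total = fixed + service.
{Farrow, Galt}: Ashby→Farrow 7·24=168, Orton→Galt 3·20=60, Irby→Galt 4·24=96, Upton→Galt 7·6=42. Service 366; fixed 108; total 474.
{Farrow, Galt, Norris}: Ashby→Farrow 7·24=168, Orton→Galt 3·20=60, Irby→Galt 4·24=96, Upton→Galt 7·6=42. Service 366; fixed 165; total 531.
{Galt}: service 462 + fixed 72 = 534
{Farrow}: service 688 + fixed 36 = 724
(All 7 nonempty subsets were checked; Farrow and Galt is lowest.)

Open Farrow and Galt; minimum total cost 474.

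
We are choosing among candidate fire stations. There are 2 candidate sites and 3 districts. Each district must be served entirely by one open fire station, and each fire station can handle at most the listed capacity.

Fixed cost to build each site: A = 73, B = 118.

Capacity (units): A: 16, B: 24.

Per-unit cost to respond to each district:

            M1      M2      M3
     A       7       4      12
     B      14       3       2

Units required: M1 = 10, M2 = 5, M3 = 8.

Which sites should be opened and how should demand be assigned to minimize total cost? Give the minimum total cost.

Minimum total cost: 289

Open {B}: M1→B 14·10=140, M2→B 3·5=15, M3→B 2·8=16.
Loads: B carries 23/24. Service 171; fixed 118; total 289.
Next best feasible plan costs 292.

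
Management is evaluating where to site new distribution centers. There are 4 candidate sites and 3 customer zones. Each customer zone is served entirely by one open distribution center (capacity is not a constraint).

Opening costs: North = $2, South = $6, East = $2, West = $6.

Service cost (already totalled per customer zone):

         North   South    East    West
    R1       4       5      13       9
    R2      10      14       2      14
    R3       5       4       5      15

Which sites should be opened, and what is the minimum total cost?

For any fixed open set, each customer zone goes to its cheapest open site; total = fixed + service.
{North, East}: R1→North 4, R2→East 2, R3→North 5. Service 11; fixed 4; total 15.
{South, East}: R1→South 5, R2→East 2, R3→South 4. Service 11; fixed 8; total 19.
{North, South, East}: service 10 + fixed 10 = 20
{North, South, East, West}: service 10 + fixed 16 = 26
(All 15 nonempty subsets were checked; North and East is lowest.)

Open North and East; minimum total cost 15.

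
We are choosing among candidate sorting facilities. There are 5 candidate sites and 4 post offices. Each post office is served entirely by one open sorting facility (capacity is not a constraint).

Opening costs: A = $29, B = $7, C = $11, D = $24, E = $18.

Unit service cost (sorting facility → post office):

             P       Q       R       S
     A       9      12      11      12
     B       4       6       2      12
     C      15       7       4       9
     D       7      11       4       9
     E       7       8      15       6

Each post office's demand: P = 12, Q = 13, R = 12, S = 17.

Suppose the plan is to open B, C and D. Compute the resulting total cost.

Each post office is assigned to its cheapest site among the open ones.
{B, C, D}: P→B 4·12=48, Q→B 6·13=78, R→B 2·12=24, S→C 9·17=153. Service 303; fixed 42; total 345.

Total cost: 345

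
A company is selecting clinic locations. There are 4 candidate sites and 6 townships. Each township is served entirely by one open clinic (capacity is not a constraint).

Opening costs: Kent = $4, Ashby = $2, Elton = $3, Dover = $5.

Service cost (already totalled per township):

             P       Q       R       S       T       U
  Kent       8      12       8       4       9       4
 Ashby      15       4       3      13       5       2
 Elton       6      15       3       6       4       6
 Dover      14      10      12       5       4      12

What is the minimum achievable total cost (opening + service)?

Minimum total cost: 30

For any fixed open set, each township goes to its cheapest open site; total = fixed + service.
{Ashby, Elton}: P→Elton 6, Q→Ashby 4, R→Ashby 3, S→Elton 6, T→Elton 4, U→Ashby 2. Service 25; fixed 5; total 30.
{Kent, Ashby}: P→Kent 8, Q→Ashby 4, R→Ashby 3, S→Kent 4, T→Ashby 5, U→Ashby 2. Service 26; fixed 6; total 32.
{Kent, Ashby, Elton}: service 23 + fixed 9 = 32
{Kent, Ashby, Elton, Dover}: P→Elton 6, Q→Ashby 4, R→Ashby 3, S→Kent 4, T→Elton 4, U→Ashby 2. Service 23; fixed 14; total 37.
(All 15 nonempty subsets were checked; Ashby and Elton is lowest.)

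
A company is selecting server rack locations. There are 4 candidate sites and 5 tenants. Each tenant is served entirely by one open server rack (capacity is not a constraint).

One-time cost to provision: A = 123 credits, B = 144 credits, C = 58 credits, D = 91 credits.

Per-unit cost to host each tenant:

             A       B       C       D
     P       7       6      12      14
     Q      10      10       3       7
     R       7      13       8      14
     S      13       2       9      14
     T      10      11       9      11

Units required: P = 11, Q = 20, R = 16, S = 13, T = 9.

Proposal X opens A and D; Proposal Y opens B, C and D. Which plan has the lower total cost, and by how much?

Proposal X: {A, D}: P→A 7·11=77, Q→D 7·20=140, R→A 7·16=112, S→A 13·13=169, T→A 10·9=90. Service 588; fixed 214; total 802.
Proposal Y: {B, C, D}: P→B 6·11=66, Q→C 3·20=60, R→C 8·16=128, S→B 2·13=26, T→C 9·9=81. Service 361; fixed 293; total 654.
Difference: |802 − 654| = 148.

Proposal Y is cheaper by 148.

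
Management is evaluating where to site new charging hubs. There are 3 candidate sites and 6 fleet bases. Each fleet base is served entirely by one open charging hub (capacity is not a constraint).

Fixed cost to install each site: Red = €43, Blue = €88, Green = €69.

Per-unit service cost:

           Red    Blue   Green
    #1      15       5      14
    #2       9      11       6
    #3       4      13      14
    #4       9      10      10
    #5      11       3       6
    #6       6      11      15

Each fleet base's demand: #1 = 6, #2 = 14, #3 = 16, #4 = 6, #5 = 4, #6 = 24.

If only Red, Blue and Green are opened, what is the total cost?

Total cost: 588

Each fleet base is assigned to its cheapest site among the open ones.
{Red, Blue, Green}: #1→Blue 5·6=30, #2→Green 6·14=84, #3→Red 4·16=64, #4→Red 9·6=54, #5→Blue 3·4=12, #6→Red 6·24=144. Service 388; fixed 200; total 588.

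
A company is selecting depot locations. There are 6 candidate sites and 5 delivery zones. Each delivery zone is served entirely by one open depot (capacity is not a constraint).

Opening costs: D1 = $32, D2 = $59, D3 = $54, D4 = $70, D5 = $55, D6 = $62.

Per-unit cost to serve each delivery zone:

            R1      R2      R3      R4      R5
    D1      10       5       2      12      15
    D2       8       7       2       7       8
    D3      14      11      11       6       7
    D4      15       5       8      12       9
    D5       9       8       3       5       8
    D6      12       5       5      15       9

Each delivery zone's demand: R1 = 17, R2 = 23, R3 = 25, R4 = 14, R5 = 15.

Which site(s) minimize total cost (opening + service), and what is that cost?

For any fixed open set, each delivery zone goes to its cheapest open site; total = fixed + service.
{D1, D5}: R1→D5 9·17=153, R2→D1 5·23=115, R3→D1 2·25=50, R4→D5 5·14=70, R5→D5 8·15=120. Service 508; fixed 87; total 595.
{D1, D2}: R1→D2 8·17=136, R2→D1 5·23=115, R3→D1 2·25=50, R4→D2 7·14=98, R5→D2 8·15=120. Service 519; fixed 91; total 610.
{D1, D3}: service 524 + fixed 86 = 610
{D1, D2, D3, D4, D5, D6}: service 476 + fixed 332 = 808
No other subset beats 595.

Open D1 and D5; minimum total cost 595.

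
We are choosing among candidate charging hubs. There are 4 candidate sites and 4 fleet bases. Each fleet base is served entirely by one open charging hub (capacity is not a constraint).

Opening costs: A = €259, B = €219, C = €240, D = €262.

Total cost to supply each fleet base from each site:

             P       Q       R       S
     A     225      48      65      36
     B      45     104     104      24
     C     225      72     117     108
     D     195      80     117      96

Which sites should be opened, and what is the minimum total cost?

For any fixed open set, each fleet base goes to its cheapest open site; total = fixed + service.
{B}: P→B 45, Q→B 104, R→B 104, S→B 24. Service 277; fixed 219; total 496.
{A}: service 374 + fixed 259 = 633
{A, B}: service 182 + fixed 478 = 660
{A, B, C, D}: P→B 45, Q→A 48, R→A 65, S→B 24. Service 182; fixed 980; total 1162.
(All 15 nonempty subsets were checked; B only is lowest.)

Open B only; minimum total cost 496.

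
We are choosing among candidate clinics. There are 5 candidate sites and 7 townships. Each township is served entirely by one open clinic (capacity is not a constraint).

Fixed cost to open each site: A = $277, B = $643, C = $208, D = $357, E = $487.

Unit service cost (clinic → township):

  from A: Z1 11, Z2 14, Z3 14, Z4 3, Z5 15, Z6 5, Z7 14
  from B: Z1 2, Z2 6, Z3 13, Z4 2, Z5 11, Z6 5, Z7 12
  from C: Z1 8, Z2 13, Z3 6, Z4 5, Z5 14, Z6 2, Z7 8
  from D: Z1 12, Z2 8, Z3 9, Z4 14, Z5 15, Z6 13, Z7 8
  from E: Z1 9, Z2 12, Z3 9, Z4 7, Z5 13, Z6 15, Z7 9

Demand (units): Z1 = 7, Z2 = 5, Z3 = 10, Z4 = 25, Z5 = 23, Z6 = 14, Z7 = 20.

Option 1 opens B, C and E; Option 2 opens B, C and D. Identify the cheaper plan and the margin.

Option 2 is cheaper by 130.

Option 1: {B, C, E}: Z1→B 2·7=14, Z2→B 6·5=30, Z3→C 6·10=60, Z4→B 2·25=50, Z5→B 11·23=253, Z6→C 2·14=28, Z7→C 8·20=160. Service 595; fixed 1338; total 1933.
Option 2: {B, C, D}: Z1→B 2·7=14, Z2→B 6·5=30, Z3→C 6·10=60, Z4→B 2·25=50, Z5→B 11·23=253, Z6→C 2·14=28, Z7→C 8·20=160. Service 595; fixed 1208; total 1803.
Difference: |1933 − 1803| = 130.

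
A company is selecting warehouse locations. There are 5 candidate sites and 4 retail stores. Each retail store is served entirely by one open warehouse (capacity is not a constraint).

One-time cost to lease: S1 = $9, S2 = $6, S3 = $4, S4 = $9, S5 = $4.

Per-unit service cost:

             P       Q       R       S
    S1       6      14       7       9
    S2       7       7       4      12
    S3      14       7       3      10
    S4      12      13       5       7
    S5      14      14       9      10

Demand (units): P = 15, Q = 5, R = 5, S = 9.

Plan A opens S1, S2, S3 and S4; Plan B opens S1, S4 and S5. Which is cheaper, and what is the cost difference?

Plan A: {S1, S2, S3, S4}: P→S1 6·15=90, Q→S2 7·5=35, R→S3 3·5=15, S→S4 7·9=63. Service 203; fixed 28; total 231.
Plan B: {S1, S4, S5}: P→S1 6·15=90, Q→S4 13·5=65, R→S4 5·5=25, S→S4 7·9=63. Service 243; fixed 22; total 265.
Difference: |231 − 265| = 34.

Plan A is cheaper by 34.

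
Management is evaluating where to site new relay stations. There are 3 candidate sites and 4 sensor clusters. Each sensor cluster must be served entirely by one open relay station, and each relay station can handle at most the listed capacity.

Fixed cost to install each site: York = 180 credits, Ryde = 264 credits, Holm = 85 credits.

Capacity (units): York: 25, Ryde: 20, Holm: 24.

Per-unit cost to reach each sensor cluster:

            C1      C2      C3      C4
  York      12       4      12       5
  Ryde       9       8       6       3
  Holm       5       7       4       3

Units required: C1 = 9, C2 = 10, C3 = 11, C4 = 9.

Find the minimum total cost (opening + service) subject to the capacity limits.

Minimum total cost: 439

Open {York, Holm}: C1→Holm 5·9=45, C2→York 4·10=40, C3→Holm 4·11=44, C4→York 5·9=45.
Loads: York carries 19/25, Holm carries 20/24. Service 174; fixed 265; total 439.
Next best feasible plan costs 484.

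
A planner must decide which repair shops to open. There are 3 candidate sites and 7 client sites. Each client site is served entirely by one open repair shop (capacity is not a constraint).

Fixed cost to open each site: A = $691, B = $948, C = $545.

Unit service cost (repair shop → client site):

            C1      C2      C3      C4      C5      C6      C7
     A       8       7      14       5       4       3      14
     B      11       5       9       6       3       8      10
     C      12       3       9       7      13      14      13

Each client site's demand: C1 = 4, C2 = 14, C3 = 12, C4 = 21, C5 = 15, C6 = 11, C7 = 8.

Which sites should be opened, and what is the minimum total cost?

For any fixed open set, each client site goes to its cheapest open site; total = fixed + service.
{A}: C1→A 8·4=32, C2→A 7·14=98, C3→A 14·12=168, C4→A 5·21=105, C5→A 4·15=60, C6→A 3·11=33, C7→A 14·8=112. Service 608; fixed 691; total 1299.
{C}: C1→C 12·4=48, C2→C 3·14=42, C3→C 9·12=108, C4→C 7·21=147, C5→C 13·15=195, C6→C 14·11=154, C7→C 13·8=104. Service 798; fixed 545; total 1343.
{B}: C1→B 11·4=44, C2→B 5·14=70, C3→B 9·12=108, C4→B 6·21=126, C5→B 3·15=45, C6→B 8·11=88, C7→B 10·8=80. Service 561; fixed 948; total 1509.
{A, B, C}: C1→A 8·4=32, C2→C 3·14=42, C3→B 9·12=108, C4→A 5·21=105, C5→B 3·15=45, C6→A 3·11=33, C7→B 10·8=80. Service 445; fixed 2184; total 2629.
(All 7 nonempty subsets were checked; A only is lowest.)

Open A only; minimum total cost 1299.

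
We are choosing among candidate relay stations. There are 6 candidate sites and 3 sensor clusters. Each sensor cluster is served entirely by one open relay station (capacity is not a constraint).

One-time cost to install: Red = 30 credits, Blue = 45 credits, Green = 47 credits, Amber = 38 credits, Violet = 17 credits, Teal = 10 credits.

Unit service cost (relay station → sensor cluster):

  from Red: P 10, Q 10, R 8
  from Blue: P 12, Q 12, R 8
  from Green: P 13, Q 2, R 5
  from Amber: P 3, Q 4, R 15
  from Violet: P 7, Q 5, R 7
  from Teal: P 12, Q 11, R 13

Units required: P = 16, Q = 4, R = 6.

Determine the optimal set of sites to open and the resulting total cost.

Open Amber and Violet; minimum total cost 161.

For any fixed open set, each sensor cluster goes to its cheapest open site; total = fixed + service.
{Amber, Violet}: P→Amber 3·16=48, Q→Amber 4·4=16, R→Violet 7·6=42. Service 106; fixed 55; total 161.
{Green, Amber}: service 86 + fixed 85 = 171
{Amber, Violet, Teal}: service 106 + fixed 65 = 171
{Red, Blue, Green, Amber, Violet, Teal}: service 86 + fixed 187 = 273
No other subset beats 161.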